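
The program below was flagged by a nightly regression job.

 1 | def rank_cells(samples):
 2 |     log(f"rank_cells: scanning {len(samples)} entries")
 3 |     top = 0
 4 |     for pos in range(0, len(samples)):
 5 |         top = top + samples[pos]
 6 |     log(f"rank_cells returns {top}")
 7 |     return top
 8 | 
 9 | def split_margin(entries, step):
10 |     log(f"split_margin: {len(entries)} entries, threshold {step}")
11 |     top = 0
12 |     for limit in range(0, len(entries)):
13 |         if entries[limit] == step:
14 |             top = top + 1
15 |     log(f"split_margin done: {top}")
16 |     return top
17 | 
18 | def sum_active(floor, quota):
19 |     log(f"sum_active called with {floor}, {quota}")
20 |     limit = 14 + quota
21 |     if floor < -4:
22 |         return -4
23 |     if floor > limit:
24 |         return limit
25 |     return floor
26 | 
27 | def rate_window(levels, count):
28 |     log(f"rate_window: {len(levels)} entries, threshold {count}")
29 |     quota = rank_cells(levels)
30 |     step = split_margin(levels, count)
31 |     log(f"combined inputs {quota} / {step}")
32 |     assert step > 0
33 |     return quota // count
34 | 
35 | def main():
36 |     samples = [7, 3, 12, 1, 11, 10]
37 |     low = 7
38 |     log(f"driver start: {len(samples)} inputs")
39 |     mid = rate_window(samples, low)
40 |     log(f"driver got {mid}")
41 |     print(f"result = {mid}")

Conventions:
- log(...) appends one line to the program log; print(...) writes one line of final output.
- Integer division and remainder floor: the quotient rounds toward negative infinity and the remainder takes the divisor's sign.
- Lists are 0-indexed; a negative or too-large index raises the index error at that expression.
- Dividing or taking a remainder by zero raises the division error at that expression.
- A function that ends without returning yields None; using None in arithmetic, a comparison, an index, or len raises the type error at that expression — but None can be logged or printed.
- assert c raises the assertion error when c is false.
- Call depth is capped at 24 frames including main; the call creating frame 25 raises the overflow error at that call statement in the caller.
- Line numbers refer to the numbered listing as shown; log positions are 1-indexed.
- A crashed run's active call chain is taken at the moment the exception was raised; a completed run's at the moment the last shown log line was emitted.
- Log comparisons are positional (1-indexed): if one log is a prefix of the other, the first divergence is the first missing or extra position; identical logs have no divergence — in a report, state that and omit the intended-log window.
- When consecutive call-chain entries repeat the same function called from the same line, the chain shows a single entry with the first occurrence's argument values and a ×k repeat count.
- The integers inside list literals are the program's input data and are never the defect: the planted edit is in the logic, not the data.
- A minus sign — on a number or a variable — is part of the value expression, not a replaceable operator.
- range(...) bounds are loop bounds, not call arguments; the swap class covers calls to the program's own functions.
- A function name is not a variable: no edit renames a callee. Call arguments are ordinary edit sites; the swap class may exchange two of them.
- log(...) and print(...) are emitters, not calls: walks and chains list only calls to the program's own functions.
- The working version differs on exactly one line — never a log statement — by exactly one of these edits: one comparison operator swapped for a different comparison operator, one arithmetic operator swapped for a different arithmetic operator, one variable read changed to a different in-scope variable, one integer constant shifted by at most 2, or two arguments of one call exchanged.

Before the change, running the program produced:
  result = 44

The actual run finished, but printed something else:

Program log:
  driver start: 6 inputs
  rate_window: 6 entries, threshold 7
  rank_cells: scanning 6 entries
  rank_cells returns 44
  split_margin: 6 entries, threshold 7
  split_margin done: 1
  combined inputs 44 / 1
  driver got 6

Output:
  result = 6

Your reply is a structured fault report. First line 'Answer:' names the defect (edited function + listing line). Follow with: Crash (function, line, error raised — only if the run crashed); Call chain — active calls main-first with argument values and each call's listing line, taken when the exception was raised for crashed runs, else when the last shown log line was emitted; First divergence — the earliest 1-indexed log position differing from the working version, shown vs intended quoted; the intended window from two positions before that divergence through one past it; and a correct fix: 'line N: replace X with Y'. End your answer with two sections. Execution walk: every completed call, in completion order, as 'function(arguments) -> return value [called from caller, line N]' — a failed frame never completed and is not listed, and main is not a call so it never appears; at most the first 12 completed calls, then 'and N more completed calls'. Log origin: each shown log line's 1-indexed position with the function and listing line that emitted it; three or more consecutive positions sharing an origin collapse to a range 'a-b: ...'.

Answer: the defect is in rate_window at line 33.
Core observation: Log line 8 is where behavior first shows: 'driver got 6' appears instead of 'driver got 44'.
Call chain: main.
First divergence: position 8 — shown 'driver got 6', intended 'driver got 44'.
Intended log window:
  6: split_margin done: 1
  7: combined inputs 44 / 1
  8: driver got 44
Execution walk:
  rank_cells([7, 3, 12, 1, 11, 10]) -> 44  [called from rate_window, line 29]
  split_margin([7, 3, 12, 1, 11, 10], 7) -> 1  [called from rate_window, line 30]
  rate_window([7, 3, 12, 1, 11, 10], 7) -> 6  [called from main, line 39]
Origin of each log line:
  1: emitted by main (line 38)
  2: emitted by rate_window (line 28)
  3: emitted by rank_cells (line 2)
  4: emitted by rank_cells (line 6)
  5: emitted by split_margin (line 10)
  6: emitted by split_margin (line 15)
  7: emitted by rate_window (line 31)
  8: emitted by main (line 40)
A correct fix: line 33: replace `count` with `step`.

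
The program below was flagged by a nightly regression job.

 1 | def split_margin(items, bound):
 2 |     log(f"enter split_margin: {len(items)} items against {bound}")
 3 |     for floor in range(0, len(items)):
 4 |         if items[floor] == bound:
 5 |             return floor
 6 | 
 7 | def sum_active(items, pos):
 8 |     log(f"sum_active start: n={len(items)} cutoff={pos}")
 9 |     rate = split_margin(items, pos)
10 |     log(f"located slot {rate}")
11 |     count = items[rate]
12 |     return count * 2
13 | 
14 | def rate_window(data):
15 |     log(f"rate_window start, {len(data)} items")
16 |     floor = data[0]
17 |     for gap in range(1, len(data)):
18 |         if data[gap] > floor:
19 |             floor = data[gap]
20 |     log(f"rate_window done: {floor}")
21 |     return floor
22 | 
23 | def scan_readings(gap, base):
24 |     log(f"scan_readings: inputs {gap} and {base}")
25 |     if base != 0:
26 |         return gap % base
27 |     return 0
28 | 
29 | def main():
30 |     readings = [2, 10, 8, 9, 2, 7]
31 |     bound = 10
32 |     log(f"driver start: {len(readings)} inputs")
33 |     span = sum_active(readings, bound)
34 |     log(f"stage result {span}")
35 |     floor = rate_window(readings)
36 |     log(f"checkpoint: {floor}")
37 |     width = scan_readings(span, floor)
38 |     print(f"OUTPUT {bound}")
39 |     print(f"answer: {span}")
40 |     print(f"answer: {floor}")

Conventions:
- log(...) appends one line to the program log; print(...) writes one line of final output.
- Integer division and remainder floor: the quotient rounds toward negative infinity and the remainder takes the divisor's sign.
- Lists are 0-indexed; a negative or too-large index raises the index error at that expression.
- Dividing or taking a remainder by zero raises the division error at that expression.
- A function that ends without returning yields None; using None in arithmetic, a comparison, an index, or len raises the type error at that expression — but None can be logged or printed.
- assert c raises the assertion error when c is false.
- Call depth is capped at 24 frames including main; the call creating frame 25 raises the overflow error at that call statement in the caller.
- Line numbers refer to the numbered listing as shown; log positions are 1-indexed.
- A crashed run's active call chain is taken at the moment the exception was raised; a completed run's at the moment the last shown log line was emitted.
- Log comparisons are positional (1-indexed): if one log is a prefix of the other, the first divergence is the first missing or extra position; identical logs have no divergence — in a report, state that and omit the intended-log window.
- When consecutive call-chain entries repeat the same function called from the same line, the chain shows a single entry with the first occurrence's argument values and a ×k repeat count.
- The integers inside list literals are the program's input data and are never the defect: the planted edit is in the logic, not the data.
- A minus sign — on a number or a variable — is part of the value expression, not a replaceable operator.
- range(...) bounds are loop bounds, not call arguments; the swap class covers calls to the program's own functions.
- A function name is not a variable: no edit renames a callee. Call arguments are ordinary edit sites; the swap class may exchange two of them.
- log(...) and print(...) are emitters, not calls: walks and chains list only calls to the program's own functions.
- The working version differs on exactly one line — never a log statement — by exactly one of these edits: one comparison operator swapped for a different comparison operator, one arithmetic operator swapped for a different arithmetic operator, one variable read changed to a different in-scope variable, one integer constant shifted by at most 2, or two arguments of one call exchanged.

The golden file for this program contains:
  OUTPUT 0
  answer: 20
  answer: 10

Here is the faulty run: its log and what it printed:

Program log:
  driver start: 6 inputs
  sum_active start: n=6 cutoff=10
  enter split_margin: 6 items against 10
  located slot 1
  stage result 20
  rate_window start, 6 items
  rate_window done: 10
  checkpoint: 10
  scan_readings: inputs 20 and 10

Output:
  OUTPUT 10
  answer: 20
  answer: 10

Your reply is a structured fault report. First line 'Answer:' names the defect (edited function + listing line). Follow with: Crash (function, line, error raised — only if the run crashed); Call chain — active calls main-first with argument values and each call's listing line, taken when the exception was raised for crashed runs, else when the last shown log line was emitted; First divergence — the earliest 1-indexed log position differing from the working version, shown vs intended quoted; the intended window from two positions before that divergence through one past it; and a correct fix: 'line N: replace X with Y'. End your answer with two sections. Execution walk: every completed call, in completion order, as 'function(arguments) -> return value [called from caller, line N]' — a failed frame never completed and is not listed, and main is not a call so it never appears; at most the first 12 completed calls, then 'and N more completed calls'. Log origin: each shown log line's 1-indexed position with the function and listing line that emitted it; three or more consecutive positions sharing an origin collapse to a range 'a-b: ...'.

Answer: the defect is in main at line 38.
Core observation: No log line changed; the fault shows up purely in the output.
Call chain: main -> scan_readings(20, 10) (called at line 37).
First divergence: none; the two logs match at every position.
Execution walk:
  split_margin([2, 10, 8, 9, 2, 7], 10) -> 1  [called from sum_active, line 9]
  sum_active([2, 10, 8, 9, 2, 7], 10) -> 20  [called from main, line 33]
  rate_window([2, 10, 8, 9, 2, 7]) -> 10  [called from main, line 35]
  scan_readings(20, 10) -> 0  [called from main, line 37]
Origin of each log line:
  1: from main, line 32
  2: from sum_active, line 8
  3: from split_margin, line 2
  4: from sum_active, line 10
  5: from main, line 34
  6: from rate_window, line 15
  7: from rate_window, line 20
  8: from main, line 36
  9: from scan_readings, line 24
A correct fix: line 38: replace `bound` with `width`.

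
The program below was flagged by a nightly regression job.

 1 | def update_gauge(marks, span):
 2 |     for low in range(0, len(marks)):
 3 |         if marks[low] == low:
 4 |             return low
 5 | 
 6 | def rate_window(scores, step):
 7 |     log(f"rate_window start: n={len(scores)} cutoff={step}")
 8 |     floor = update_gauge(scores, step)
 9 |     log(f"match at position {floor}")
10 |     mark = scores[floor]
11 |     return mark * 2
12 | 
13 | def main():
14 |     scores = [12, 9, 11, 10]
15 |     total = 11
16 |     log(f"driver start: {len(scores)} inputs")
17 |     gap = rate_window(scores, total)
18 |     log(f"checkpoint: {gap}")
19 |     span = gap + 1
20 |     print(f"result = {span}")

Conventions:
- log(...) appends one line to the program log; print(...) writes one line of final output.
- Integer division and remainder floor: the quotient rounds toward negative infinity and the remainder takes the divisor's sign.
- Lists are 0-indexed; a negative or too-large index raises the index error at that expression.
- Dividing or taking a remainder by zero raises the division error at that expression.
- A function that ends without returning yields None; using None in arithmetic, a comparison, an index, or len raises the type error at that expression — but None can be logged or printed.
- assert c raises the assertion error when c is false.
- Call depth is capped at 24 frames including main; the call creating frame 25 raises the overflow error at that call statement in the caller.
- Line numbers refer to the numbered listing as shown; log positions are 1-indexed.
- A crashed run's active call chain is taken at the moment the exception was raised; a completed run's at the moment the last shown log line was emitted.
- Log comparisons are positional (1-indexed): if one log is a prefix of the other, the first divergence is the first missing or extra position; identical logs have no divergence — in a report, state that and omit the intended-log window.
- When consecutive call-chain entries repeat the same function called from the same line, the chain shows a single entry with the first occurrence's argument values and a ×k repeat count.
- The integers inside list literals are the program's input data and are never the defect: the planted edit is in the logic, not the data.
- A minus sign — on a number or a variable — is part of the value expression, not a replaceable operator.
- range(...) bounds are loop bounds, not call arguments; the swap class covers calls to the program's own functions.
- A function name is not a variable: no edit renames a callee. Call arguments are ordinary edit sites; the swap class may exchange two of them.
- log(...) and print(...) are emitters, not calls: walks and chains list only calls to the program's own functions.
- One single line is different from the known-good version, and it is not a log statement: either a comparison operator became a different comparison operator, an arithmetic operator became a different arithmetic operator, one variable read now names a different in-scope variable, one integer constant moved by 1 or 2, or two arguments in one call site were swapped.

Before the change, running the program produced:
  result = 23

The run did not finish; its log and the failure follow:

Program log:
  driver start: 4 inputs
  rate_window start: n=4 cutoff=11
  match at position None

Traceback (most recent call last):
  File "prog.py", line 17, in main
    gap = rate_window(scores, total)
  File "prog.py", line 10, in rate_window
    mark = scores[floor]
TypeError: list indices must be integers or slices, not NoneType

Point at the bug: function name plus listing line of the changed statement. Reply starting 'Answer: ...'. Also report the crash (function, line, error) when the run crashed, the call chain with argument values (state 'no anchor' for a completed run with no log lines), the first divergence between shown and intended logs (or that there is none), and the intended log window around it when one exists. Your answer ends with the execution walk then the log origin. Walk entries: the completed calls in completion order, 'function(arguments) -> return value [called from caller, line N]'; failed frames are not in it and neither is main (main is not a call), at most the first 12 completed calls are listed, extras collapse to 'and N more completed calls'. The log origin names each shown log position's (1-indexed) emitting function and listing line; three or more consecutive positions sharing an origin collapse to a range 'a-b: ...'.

Answer: the defect is in update_gauge at line 3.
Core observation: The log first diverges at position 3: the faulty run prints 'match at position None' where the working version prints 'match at position 2'.
Crash: rate_window, line 10, TypeError.
Call chain: main -> rate_window([12, 9, 11, 10], 11) (called at line 17).
First divergence: position 3 — the shown line 'match at position None' should read 'match at position 2'.
Intended log window:
  1: driver start: 4 inputs
  2: rate_window start: n=4 cutoff=11
  3: match at position 2
  4: checkpoint: 22
Execution walk:
  update_gauge([12, 9, 11, 10], 11) -> None  [called from rate_window, line 8]
Log line origins:
  1: emitted by main (line 16)
  2: emitted by rate_window (line 7)
  3: emitted by rate_window (line 9)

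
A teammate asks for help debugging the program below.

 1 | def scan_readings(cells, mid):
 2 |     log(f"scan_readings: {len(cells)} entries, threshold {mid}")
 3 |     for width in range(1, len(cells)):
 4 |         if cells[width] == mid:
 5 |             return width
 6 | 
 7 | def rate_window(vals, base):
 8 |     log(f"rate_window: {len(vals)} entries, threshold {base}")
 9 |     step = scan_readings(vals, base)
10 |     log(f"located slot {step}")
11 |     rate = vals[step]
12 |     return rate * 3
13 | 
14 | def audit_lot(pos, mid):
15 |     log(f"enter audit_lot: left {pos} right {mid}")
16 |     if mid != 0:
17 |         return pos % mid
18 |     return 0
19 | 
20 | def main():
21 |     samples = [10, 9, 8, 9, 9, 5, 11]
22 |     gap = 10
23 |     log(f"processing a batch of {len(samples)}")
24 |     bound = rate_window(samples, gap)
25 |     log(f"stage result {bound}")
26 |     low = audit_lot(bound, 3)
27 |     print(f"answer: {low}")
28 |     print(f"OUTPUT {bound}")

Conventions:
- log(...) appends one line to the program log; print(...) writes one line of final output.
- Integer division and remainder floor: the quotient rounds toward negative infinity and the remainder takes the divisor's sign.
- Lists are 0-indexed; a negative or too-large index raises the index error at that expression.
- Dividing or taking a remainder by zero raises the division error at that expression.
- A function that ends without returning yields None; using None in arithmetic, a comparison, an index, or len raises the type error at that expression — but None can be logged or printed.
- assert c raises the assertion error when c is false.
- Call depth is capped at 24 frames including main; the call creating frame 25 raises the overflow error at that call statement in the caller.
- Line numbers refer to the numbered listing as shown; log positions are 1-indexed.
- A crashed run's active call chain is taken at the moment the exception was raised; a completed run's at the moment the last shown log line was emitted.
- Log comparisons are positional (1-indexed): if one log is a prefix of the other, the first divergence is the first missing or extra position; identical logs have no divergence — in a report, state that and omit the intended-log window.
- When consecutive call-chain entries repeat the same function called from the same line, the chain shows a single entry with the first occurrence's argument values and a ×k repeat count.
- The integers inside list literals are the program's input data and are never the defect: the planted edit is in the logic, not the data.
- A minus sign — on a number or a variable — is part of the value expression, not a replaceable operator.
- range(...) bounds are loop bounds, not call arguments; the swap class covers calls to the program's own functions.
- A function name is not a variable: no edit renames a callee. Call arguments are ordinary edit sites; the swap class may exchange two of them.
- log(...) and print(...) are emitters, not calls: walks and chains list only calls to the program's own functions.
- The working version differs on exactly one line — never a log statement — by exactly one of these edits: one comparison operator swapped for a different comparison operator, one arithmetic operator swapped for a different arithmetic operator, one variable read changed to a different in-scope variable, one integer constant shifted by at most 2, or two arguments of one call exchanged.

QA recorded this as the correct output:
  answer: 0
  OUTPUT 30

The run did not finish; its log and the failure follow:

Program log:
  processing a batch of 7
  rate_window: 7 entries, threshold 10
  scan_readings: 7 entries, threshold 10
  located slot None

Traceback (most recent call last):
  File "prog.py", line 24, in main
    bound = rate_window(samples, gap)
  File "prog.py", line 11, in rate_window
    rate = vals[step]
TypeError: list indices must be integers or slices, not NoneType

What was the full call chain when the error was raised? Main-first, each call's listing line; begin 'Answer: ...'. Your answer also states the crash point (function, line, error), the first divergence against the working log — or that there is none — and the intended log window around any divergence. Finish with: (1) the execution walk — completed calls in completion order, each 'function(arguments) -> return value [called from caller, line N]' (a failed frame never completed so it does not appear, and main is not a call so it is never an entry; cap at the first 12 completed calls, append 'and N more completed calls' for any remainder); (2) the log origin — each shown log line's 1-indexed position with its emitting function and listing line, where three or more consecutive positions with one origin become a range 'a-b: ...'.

Answer: main -> rate_window (called at line 24).
Key observation: Everything matches until log position 4, which reads 'located slot None' in place of 'located slot 0'.
Crash: rate_window, line 11, TypeError.
First divergence: position 4 — shown 'located slot None', intended 'located slot 0'.
Intended log window:
  2: rate_window: 7 entries, threshold 10
  3: scan_readings: 7 entries, threshold 10
  4: located slot 0
  5: stage result 30
Execution walk:
  scan_readings([10, 9, 8, 9, 9, 5, 11], 10) -> None  [called from rate_window, line 9]
Log origin:
  1: emitted by main (line 23)
  2: emitted by rate_window (line 8)
  3: emitted by scan_readings (line 2)
  4: emitted by rate_window (line 10)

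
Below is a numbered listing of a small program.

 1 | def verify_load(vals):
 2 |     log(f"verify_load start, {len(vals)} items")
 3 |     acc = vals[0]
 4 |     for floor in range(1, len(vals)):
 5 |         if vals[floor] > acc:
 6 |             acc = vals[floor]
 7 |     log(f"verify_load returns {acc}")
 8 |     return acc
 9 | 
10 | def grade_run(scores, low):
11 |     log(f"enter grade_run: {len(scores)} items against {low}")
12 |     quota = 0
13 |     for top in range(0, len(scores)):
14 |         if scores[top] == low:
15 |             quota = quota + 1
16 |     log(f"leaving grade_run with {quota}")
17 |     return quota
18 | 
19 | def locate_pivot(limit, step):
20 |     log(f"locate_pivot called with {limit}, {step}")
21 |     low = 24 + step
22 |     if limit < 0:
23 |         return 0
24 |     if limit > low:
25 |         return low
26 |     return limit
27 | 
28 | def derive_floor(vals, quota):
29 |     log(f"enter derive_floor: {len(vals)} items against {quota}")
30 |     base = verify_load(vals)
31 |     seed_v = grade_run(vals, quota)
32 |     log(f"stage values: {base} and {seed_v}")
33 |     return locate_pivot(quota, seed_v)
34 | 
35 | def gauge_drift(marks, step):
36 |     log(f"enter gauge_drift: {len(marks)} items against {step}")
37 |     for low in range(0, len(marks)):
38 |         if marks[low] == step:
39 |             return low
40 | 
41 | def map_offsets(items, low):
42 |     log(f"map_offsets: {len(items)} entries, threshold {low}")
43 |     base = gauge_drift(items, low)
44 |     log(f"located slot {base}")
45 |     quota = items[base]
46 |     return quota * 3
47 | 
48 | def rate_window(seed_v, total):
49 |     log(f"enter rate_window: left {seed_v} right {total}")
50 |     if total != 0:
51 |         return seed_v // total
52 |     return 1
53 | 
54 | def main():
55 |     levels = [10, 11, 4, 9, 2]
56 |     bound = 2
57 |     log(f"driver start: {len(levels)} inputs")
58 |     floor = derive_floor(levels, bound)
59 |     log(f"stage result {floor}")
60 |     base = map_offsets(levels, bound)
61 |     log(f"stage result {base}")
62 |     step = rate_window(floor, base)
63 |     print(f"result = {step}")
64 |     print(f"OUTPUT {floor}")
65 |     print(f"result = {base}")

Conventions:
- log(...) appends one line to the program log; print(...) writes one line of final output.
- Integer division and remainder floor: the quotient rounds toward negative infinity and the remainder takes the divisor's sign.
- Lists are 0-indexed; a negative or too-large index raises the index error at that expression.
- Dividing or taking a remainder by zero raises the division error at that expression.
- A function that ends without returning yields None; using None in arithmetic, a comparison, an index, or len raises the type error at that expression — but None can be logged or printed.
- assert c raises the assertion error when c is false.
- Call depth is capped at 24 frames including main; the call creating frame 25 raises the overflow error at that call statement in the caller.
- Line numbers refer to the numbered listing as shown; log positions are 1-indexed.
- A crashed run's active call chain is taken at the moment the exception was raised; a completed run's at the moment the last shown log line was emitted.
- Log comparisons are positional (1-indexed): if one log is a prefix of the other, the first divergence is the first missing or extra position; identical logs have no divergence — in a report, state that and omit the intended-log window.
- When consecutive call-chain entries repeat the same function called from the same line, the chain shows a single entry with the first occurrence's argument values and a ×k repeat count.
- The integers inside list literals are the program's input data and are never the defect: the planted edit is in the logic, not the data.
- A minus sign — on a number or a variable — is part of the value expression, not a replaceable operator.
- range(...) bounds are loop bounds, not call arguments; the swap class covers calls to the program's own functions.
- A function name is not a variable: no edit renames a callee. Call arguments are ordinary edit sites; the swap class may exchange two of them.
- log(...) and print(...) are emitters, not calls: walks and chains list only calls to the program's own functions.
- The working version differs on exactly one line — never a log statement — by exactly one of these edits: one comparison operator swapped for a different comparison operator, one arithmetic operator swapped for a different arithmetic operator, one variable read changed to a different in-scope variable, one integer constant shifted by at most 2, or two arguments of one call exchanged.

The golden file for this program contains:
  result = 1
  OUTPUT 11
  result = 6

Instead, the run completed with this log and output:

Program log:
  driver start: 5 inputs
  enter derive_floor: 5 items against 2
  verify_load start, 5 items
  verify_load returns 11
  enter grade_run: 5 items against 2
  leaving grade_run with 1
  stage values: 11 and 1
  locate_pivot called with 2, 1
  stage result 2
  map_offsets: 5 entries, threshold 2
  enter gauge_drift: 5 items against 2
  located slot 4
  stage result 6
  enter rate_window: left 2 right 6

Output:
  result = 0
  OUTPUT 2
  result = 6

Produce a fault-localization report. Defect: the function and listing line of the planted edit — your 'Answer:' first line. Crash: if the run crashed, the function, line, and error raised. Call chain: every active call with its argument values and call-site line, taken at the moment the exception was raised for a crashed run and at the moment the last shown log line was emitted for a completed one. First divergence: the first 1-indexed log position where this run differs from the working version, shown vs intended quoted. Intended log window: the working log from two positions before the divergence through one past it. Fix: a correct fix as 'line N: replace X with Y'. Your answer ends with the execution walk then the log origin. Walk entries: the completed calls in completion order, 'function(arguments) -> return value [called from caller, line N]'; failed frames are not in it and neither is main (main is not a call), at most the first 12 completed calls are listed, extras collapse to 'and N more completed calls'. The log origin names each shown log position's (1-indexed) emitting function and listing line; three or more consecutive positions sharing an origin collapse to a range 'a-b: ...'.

Answer: the defect is in derive_floor at line 33.
The tell: The log first diverges at position 8: the faulty run prints 'locate_pivot called with 2, 1' where the working version prints 'locate_pivot called with 11, 1'.
Call chain: main -> rate_window(2, 6) (called at line 62).
First divergence: position 8 — shown 'locate_pivot called with 2, 1', intended 'locate_pivot called with 11, 1'.
Intended log window:
  6: leaving grade_run with 1
  7: stage values: 11 and 1
  8: locate_pivot called with 11, 1
  9: stage result 11
Execution walk:
  verify_load([10, 11, 4, 9, 2]) -> 11  [called from derive_floor, line 30]
  grade_run([10, 11, 4, 9, 2], 2) -> 1  [called from derive_floor, line 31]
  locate_pivot(2, 1) -> 2  [called from derive_floor, line 33]
  derive_floor([10, 11, 4, 9, 2], 2) -> 2  [called from main, line 58]
  gauge_drift([10, 11, 4, 9, 2], 2) -> 4  [called from map_offsets, line 43]
  map_offsets([10, 11, 4, 9, 2], 2) -> 6  [called from main, line 60]
  rate_window(2, 6) -> 0  [called from main, line 62]
Log origin:
  1: logged in main at line 57
  2: logged in derive_floor at line 29
  3: logged in verify_load at line 2
  4: logged in verify_load at line 7
  5: logged in grade_run at line 11
  6: logged in grade_run at line 16
  7: logged in derive_floor at line 32
  8: logged in locate_pivot at line 20
  9: logged in main at line 59
  10: logged in map_offsets at line 42
  11: logged in gauge_drift at line 36
  12: logged in map_offsets at line 44
  13: logged in main at line 61
  14: logged in rate_window at line 49
A correct fix: line 33: replace `quota` with `base`.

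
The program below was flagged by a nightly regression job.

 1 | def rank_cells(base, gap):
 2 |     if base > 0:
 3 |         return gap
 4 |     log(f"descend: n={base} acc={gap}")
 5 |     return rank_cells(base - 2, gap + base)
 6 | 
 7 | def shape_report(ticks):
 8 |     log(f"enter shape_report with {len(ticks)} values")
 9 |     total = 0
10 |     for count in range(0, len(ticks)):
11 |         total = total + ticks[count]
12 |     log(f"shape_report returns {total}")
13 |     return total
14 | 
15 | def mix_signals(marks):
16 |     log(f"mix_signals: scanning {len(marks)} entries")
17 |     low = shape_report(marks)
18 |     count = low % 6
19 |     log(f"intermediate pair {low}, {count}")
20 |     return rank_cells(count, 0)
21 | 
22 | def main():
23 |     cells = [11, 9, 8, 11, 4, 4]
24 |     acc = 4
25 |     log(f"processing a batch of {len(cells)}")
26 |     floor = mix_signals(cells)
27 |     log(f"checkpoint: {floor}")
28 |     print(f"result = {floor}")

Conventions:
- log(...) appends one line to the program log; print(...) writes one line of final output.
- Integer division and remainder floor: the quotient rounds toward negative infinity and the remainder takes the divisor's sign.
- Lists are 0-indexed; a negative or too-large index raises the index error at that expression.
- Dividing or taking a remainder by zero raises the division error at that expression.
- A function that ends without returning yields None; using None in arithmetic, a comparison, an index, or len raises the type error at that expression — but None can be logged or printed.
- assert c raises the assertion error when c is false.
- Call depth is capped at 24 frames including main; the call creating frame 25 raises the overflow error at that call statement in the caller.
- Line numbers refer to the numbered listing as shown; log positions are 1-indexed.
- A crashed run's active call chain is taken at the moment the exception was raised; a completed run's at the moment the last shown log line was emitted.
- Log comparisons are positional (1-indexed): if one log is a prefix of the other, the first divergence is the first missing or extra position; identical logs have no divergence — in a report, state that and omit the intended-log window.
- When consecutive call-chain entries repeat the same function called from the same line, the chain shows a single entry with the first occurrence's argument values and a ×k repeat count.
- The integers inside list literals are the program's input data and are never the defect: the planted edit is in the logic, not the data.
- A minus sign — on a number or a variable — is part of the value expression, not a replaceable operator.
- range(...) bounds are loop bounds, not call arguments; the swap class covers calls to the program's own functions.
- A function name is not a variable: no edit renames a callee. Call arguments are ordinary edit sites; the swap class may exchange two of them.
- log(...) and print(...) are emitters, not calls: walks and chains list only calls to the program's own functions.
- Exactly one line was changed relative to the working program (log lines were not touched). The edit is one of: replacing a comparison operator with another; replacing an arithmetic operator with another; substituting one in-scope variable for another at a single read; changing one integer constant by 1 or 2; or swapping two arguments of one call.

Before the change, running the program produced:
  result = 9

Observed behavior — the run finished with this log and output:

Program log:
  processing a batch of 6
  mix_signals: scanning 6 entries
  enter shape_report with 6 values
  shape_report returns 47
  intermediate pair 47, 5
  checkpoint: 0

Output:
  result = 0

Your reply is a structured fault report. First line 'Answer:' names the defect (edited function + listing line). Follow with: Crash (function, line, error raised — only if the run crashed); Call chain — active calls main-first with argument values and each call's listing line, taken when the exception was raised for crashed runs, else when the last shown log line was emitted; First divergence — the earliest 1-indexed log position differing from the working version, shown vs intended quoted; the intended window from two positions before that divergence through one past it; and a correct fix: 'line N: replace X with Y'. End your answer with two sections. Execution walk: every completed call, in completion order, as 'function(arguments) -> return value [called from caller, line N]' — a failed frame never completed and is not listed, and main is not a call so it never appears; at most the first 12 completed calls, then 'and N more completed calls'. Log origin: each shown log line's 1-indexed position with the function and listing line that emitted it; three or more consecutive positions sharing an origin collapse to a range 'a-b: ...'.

Answer: the defect is in rank_cells at line 2.
Key fact: At log position 6 the runs split — shown 'checkpoint: 0', but the working version logs 'descend: n=5 acc=0'.
Call chain: main.
First divergence: position 6 — shown 'checkpoint: 0', intended 'descend: n=5 acc=0'.
Intended log window:
  4: shape_report returns 47
  5: intermediate pair 47, 5
  6: descend: n=5 acc=0
  7: descend: n=3 acc=5
Execution walk:
  shape_report([11, 9, 8, 11, 4, 4]) -> 47  [called from mix_signals, line 17]
  rank_cells(5, 0) -> 0  [called from mix_signals, line 20]
  mix_signals([11, 9, 8, 11, 4, 4]) -> 0  [called from main, line 26]
Log origins:
  1: emitted by main (line 25)
  2: emitted by mix_signals (line 16)
  3: emitted by shape_report (line 8)
  4: emitted by shape_report (line 12)
  5: emitted by mix_signals (line 19)
  6: emitted by main (line 27)
A correct fix: line 2: replace `>` with `<=`.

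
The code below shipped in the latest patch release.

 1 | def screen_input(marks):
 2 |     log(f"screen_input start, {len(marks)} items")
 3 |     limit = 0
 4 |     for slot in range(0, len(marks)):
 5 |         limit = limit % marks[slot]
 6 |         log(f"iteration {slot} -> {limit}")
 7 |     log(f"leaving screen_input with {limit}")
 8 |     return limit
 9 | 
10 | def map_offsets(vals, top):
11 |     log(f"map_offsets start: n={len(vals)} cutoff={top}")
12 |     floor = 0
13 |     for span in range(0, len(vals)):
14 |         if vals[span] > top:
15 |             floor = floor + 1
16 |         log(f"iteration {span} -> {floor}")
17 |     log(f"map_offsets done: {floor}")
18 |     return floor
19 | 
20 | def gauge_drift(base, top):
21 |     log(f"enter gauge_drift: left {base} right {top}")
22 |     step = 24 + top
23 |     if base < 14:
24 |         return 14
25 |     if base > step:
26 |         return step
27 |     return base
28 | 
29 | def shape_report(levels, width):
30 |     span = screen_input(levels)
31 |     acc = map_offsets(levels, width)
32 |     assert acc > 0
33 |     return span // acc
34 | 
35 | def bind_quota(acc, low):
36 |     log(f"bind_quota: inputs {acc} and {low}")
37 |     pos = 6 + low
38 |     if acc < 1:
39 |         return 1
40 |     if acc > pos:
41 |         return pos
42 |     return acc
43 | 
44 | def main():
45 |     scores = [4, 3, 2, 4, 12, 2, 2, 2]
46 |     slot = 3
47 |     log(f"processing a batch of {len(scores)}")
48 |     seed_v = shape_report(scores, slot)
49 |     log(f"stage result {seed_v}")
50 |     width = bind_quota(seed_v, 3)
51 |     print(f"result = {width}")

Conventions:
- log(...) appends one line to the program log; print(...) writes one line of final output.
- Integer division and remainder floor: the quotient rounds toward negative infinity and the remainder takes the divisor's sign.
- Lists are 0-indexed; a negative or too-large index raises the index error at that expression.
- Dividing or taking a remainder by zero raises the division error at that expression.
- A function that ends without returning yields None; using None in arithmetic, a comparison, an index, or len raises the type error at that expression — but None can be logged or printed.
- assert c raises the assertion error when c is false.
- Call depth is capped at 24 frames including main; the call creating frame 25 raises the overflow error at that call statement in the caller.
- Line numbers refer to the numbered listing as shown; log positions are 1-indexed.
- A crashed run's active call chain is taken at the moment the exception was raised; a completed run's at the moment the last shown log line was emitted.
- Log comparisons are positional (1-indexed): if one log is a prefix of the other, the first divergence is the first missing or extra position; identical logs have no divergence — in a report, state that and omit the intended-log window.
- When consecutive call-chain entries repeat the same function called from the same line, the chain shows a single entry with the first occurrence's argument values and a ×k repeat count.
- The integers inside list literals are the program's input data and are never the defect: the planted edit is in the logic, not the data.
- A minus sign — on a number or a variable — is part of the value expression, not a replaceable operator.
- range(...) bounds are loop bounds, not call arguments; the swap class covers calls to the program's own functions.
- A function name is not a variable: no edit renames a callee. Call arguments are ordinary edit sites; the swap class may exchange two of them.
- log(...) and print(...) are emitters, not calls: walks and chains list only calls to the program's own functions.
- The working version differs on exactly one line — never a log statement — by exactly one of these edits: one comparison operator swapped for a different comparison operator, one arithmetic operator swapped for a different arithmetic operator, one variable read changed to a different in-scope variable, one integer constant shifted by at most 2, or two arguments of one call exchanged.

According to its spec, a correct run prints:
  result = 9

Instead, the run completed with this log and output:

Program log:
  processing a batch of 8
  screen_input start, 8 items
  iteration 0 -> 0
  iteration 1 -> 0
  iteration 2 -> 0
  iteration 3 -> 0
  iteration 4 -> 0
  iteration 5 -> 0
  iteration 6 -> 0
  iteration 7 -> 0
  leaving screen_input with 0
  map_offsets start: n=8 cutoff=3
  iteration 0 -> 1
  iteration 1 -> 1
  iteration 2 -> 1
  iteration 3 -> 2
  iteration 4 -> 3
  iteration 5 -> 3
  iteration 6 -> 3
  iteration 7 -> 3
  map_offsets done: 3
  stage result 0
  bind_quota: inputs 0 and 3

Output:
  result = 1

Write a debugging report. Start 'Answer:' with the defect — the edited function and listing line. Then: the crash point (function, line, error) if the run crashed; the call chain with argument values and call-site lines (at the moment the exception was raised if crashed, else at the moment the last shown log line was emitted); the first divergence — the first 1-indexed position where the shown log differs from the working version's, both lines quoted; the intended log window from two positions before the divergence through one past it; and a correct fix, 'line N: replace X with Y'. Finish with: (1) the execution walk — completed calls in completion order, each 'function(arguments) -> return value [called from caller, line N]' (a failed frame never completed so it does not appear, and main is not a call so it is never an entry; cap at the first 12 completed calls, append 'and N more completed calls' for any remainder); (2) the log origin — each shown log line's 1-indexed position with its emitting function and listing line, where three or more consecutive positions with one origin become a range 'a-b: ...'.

Answer: the defect is in screen_input at line 5.
The tell: At log position 3 the runs split — shown 'iteration 0 -> 0', but the working version logs 'iteration 0 -> 4'.
Call chain: main -> bind_quota(0, 3) (called at line 50).
First divergence: at position 3 the run shows 'iteration 0 -> 0' where the working version logs 'iteration 0 -> 4'.
Intended log window:
  1: processing a batch of 8
  2: screen_input start, 8 items
  3: iteration 0 -> 4
  4: iteration 1 -> 7
Execution walk:
  screen_input([4, 3, 2, 4, 12, 2, 2, 2]) -> 0  [called from shape_report, line 30]
  map_offsets([4, 3, 2, 4, 12, 2, 2, 2], 3) -> 3  [called from shape_report, line 31]
  shape_report([4, 3, 2, 4, 12, 2, 2, 2], 3) -> 0  [called from main, line 48]
  bind_quota(0, 3) -> 1  [called from main, line 50]
Log origins:
  1: emitted by main (line 47)
  2: emitted by screen_input (line 2)
  3-10: emitted by screen_input (line 6)
  11: emitted by screen_input (line 7)
  12: emitted by map_offsets (line 11)
  13-20: emitted by map_offsets (line 16)
  21: emitted by map_offsets (line 17)
  22: emitted by main (line 49)
  23: emitted by bind_quota (line 36)
A correct fix: line 5: replace `%` with `+`.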